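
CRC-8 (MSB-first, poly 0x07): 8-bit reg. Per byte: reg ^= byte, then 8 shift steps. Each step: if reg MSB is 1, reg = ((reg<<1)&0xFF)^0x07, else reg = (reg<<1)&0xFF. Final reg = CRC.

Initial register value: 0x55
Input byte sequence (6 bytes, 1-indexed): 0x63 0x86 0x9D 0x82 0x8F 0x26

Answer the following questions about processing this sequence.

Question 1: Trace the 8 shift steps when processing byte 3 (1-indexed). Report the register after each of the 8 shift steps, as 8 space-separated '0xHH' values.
Answer: 0x05 0x0A 0x14 0x28 0x50 0xA0 0x47 0x8E

Derivation:
After byte 1 (0x63): reg=0x82
After byte 2 (0x86): reg=0x1C
Register before byte 3: 0x1C
After XOR with byte 0x9D: 0x81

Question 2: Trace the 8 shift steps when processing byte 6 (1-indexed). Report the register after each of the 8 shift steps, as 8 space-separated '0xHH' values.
After byte 1 (0x63): reg=0x82
After byte 2 (0x86): reg=0x1C
After byte 3 (0x9D): reg=0x8E
After byte 4 (0x82): reg=0x24
After byte 5 (0x8F): reg=0x58
Register before byte 6: 0x58
After XOR with byte 0x26: 0x7E

Answer: 0xFC 0xFF 0xF9 0xF5 0xED 0xDD 0xBD 0x7D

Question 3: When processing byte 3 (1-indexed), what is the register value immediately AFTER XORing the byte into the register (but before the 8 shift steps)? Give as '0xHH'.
Answer: 0x81

Derivation:
Register before byte 3: 0x1C
Byte 3: 0x9D
0x1C XOR 0x9D = 0x81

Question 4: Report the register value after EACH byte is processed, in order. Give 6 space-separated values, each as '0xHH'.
0x82 0x1C 0x8E 0x24 0x58 0x7D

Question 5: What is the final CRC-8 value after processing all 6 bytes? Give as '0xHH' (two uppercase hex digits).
After byte 1 (0x63): reg=0x82
After byte 2 (0x86): reg=0x1C
After byte 3 (0x9D): reg=0x8E
After byte 4 (0x82): reg=0x24
After byte 5 (0x8F): reg=0x58
After byte 6 (0x26): reg=0x7D

Answer: 0x7D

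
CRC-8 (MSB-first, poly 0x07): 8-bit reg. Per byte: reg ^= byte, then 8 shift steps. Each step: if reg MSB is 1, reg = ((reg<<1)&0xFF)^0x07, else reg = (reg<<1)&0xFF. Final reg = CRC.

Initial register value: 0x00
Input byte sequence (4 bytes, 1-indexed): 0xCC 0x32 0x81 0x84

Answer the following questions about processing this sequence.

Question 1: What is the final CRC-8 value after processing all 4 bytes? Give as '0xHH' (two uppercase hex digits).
After byte 1 (0xCC): reg=0x6A
After byte 2 (0x32): reg=0x8F
After byte 3 (0x81): reg=0x2A
After byte 4 (0x84): reg=0x43

Answer: 0x43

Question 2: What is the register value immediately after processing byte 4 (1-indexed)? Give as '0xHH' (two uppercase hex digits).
After byte 1 (0xCC): reg=0x6A
After byte 2 (0x32): reg=0x8F
After byte 3 (0x81): reg=0x2A
After byte 4 (0x84): reg=0x43

Answer: 0x43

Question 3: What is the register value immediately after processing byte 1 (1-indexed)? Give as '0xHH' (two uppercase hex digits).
After byte 1 (0xCC): reg=0x6A

Answer: 0x6A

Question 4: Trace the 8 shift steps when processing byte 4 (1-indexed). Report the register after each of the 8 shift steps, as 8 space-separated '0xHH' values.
After byte 1 (0xCC): reg=0x6A
After byte 2 (0x32): reg=0x8F
After byte 3 (0x81): reg=0x2A
Register before byte 4: 0x2A
After XOR with byte 0x84: 0xAE

Answer: 0x5B 0xB6 0x6B 0xD6 0xAB 0x51 0xA2 0x43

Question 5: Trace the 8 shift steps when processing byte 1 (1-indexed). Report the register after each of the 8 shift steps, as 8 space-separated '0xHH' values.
Answer: 0x9F 0x39 0x72 0xE4 0xCF 0x99 0x35 0x6A

Derivation:
Register before byte 1: 0x00
After XOR with byte 0xCC: 0xCC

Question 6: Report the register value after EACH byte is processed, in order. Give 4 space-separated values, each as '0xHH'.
0x6A 0x8F 0x2A 0x43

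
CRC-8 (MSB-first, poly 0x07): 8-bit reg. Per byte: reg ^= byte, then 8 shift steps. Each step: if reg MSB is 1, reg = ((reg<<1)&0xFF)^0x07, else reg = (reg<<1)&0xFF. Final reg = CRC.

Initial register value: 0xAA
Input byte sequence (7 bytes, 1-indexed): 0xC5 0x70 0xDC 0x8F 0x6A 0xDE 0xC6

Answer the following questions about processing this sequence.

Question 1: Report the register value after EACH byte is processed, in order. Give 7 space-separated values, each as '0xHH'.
0x0A 0x61 0x3A 0x02 0x1F 0x49 0xA4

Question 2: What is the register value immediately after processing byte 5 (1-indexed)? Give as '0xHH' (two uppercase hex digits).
After byte 1 (0xC5): reg=0x0A
After byte 2 (0x70): reg=0x61
After byte 3 (0xDC): reg=0x3A
After byte 4 (0x8F): reg=0x02
After byte 5 (0x6A): reg=0x1F

Answer: 0x1F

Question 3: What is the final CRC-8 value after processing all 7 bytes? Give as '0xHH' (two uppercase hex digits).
After byte 1 (0xC5): reg=0x0A
After byte 2 (0x70): reg=0x61
After byte 3 (0xDC): reg=0x3A
After byte 4 (0x8F): reg=0x02
After byte 5 (0x6A): reg=0x1F
After byte 6 (0xDE): reg=0x49
After byte 7 (0xC6): reg=0xA4

Answer: 0xA4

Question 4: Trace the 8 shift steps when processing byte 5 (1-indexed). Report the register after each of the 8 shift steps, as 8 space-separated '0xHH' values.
After byte 1 (0xC5): reg=0x0A
After byte 2 (0x70): reg=0x61
After byte 3 (0xDC): reg=0x3A
After byte 4 (0x8F): reg=0x02
Register before byte 5: 0x02
After XOR with byte 0x6A: 0x68

Answer: 0xD0 0xA7 0x49 0x92 0x23 0x46 0x8C 0x1F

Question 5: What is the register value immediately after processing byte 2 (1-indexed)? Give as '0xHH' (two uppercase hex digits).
Answer: 0x61

Derivation:
After byte 1 (0xC5): reg=0x0A
After byte 2 (0x70): reg=0x61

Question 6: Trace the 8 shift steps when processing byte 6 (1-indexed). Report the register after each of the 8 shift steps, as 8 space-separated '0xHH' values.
After byte 1 (0xC5): reg=0x0A
After byte 2 (0x70): reg=0x61
After byte 3 (0xDC): reg=0x3A
After byte 4 (0x8F): reg=0x02
After byte 5 (0x6A): reg=0x1F
Register before byte 6: 0x1F
After XOR with byte 0xDE: 0xC1

Answer: 0x85 0x0D 0x1A 0x34 0x68 0xD0 0xA7 0x49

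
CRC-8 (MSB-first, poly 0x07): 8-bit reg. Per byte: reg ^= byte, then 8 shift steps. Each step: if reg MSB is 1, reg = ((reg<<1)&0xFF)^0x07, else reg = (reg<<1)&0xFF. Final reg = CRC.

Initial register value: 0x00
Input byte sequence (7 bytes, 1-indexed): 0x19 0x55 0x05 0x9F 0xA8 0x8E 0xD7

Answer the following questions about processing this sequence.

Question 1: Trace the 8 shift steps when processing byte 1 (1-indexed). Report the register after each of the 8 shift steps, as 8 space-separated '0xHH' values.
Register before byte 1: 0x00
After XOR with byte 0x19: 0x19

Answer: 0x32 0x64 0xC8 0x97 0x29 0x52 0xA4 0x4F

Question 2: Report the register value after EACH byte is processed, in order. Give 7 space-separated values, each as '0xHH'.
0x4F 0x46 0xCE 0xB0 0x48 0x5C 0xB8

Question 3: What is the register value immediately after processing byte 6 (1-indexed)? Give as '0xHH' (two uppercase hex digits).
After byte 1 (0x19): reg=0x4F
After byte 2 (0x55): reg=0x46
After byte 3 (0x05): reg=0xCE
After byte 4 (0x9F): reg=0xB0
After byte 5 (0xA8): reg=0x48
After byte 6 (0x8E): reg=0x5C

Answer: 0x5C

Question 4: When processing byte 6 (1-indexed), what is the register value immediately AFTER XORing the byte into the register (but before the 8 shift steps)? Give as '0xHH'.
Answer: 0xC6

Derivation:
Register before byte 6: 0x48
Byte 6: 0x8E
0x48 XOR 0x8E = 0xC6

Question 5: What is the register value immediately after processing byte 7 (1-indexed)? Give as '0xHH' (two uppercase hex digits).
Answer: 0xB8

Derivation:
After byte 1 (0x19): reg=0x4F
After byte 2 (0x55): reg=0x46
After byte 3 (0x05): reg=0xCE
After byte 4 (0x9F): reg=0xB0
After byte 5 (0xA8): reg=0x48
After byte 6 (0x8E): reg=0x5C
After byte 7 (0xD7): reg=0xB8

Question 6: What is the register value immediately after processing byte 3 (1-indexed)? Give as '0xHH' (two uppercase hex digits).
Answer: 0xCE

Derivation:
After byte 1 (0x19): reg=0x4F
After byte 2 (0x55): reg=0x46
After byte 3 (0x05): reg=0xCE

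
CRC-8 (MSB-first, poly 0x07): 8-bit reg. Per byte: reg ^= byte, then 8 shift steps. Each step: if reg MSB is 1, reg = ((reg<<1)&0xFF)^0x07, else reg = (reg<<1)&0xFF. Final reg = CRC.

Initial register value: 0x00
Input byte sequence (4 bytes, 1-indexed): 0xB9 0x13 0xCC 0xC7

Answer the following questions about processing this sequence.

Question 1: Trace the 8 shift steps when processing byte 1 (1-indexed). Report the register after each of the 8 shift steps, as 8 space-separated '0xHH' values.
Answer: 0x75 0xEA 0xD3 0xA1 0x45 0x8A 0x13 0x26

Derivation:
Register before byte 1: 0x00
After XOR with byte 0xB9: 0xB9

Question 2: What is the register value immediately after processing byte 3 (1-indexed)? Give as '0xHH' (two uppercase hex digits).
After byte 1 (0xB9): reg=0x26
After byte 2 (0x13): reg=0x8B
After byte 3 (0xCC): reg=0xD2

Answer: 0xD2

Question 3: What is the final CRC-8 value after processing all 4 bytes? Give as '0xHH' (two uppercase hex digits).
Answer: 0x6B

Derivation:
After byte 1 (0xB9): reg=0x26
After byte 2 (0x13): reg=0x8B
After byte 3 (0xCC): reg=0xD2
After byte 4 (0xC7): reg=0x6B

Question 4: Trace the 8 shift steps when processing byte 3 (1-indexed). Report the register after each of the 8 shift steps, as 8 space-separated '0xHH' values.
Answer: 0x8E 0x1B 0x36 0x6C 0xD8 0xB7 0x69 0xD2

Derivation:
After byte 1 (0xB9): reg=0x26
After byte 2 (0x13): reg=0x8B
Register before byte 3: 0x8B
After XOR with byte 0xCC: 0x47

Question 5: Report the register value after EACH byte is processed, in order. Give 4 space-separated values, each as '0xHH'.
0x26 0x8B 0xD2 0x6B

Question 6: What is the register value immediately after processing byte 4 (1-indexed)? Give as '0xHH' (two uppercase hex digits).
Answer: 0x6B

Derivation:
After byte 1 (0xB9): reg=0x26
After byte 2 (0x13): reg=0x8B
After byte 3 (0xCC): reg=0xD2
After byte 4 (0xC7): reg=0x6B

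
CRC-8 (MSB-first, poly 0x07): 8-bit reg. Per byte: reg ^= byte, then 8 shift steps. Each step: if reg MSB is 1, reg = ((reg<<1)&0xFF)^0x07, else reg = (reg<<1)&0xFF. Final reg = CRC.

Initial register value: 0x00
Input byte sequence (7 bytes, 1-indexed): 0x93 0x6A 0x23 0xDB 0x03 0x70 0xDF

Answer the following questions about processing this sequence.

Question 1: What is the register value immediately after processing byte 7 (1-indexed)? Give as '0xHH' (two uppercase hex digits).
Answer: 0xE6

Derivation:
After byte 1 (0x93): reg=0xF0
After byte 2 (0x6A): reg=0xCF
After byte 3 (0x23): reg=0x8A
After byte 4 (0xDB): reg=0xB0
After byte 5 (0x03): reg=0x10
After byte 6 (0x70): reg=0x27
After byte 7 (0xDF): reg=0xE6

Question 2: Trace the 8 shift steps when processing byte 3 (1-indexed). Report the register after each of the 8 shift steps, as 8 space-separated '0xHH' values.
After byte 1 (0x93): reg=0xF0
After byte 2 (0x6A): reg=0xCF
Register before byte 3: 0xCF
After XOR with byte 0x23: 0xEC

Answer: 0xDF 0xB9 0x75 0xEA 0xD3 0xA1 0x45 0x8A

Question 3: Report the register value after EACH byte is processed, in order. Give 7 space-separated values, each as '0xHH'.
0xF0 0xCF 0x8A 0xB0 0x10 0x27 0xE6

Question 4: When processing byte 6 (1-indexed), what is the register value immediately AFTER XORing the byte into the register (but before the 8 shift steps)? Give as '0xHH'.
Register before byte 6: 0x10
Byte 6: 0x70
0x10 XOR 0x70 = 0x60

Answer: 0x60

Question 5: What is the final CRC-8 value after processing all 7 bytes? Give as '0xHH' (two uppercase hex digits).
After byte 1 (0x93): reg=0xF0
After byte 2 (0x6A): reg=0xCF
After byte 3 (0x23): reg=0x8A
After byte 4 (0xDB): reg=0xB0
After byte 5 (0x03): reg=0x10
After byte 6 (0x70): reg=0x27
After byte 7 (0xDF): reg=0xE6

Answer: 0xE6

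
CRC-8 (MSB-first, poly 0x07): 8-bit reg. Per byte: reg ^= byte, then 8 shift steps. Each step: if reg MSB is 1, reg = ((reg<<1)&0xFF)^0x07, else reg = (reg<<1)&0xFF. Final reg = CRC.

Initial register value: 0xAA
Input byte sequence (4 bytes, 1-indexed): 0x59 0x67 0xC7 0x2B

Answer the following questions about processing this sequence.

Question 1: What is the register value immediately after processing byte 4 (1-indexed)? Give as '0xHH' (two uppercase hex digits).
Answer: 0xBD

Derivation:
After byte 1 (0x59): reg=0xD7
After byte 2 (0x67): reg=0x19
After byte 3 (0xC7): reg=0x14
After byte 4 (0x2B): reg=0xBD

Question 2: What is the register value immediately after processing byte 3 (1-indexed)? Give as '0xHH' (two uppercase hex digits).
Answer: 0x14

Derivation:
After byte 1 (0x59): reg=0xD7
After byte 2 (0x67): reg=0x19
After byte 3 (0xC7): reg=0x14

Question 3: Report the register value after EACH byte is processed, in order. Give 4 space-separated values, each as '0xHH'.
0xD7 0x19 0x14 0xBD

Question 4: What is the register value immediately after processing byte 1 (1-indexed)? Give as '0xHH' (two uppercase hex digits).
After byte 1 (0x59): reg=0xD7

Answer: 0xD7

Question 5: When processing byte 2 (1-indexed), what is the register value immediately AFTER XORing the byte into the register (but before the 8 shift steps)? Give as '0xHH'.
Register before byte 2: 0xD7
Byte 2: 0x67
0xD7 XOR 0x67 = 0xB0

Answer: 0xB0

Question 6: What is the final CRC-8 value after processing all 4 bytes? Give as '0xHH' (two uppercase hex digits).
After byte 1 (0x59): reg=0xD7
After byte 2 (0x67): reg=0x19
After byte 3 (0xC7): reg=0x14
After byte 4 (0x2B): reg=0xBD

Answer: 0xBD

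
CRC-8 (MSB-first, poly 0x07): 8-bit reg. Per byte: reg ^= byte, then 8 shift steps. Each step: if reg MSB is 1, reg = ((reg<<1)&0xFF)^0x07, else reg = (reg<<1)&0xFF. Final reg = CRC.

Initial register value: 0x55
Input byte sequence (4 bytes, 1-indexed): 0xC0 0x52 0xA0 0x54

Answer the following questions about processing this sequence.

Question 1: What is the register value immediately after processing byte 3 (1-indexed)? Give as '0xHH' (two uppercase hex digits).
Answer: 0x26

Derivation:
After byte 1 (0xC0): reg=0xE2
After byte 2 (0x52): reg=0x19
After byte 3 (0xA0): reg=0x26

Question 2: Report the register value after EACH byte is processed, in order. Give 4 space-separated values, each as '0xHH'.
0xE2 0x19 0x26 0x59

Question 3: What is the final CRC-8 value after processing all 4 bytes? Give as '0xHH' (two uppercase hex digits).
After byte 1 (0xC0): reg=0xE2
After byte 2 (0x52): reg=0x19
After byte 3 (0xA0): reg=0x26
After byte 4 (0x54): reg=0x59

Answer: 0x59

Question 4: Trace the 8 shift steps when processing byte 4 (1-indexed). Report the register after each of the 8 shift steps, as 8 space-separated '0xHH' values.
After byte 1 (0xC0): reg=0xE2
After byte 2 (0x52): reg=0x19
After byte 3 (0xA0): reg=0x26
Register before byte 4: 0x26
After XOR with byte 0x54: 0x72

Answer: 0xE4 0xCF 0x99 0x35 0x6A 0xD4 0xAF 0x59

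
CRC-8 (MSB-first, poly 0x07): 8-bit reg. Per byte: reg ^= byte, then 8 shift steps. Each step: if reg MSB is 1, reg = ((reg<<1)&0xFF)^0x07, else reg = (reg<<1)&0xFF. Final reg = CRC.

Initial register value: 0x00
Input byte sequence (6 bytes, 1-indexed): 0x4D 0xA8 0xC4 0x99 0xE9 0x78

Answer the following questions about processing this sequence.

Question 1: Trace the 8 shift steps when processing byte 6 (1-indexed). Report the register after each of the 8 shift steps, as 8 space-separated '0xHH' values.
After byte 1 (0x4D): reg=0xE4
After byte 2 (0xA8): reg=0xE3
After byte 3 (0xC4): reg=0xF5
After byte 4 (0x99): reg=0x03
After byte 5 (0xE9): reg=0x98
Register before byte 6: 0x98
After XOR with byte 0x78: 0xE0

Answer: 0xC7 0x89 0x15 0x2A 0x54 0xA8 0x57 0xAE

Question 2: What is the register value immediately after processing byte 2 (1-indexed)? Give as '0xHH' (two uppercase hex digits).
After byte 1 (0x4D): reg=0xE4
After byte 2 (0xA8): reg=0xE3

Answer: 0xE3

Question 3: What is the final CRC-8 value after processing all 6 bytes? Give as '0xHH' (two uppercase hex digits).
After byte 1 (0x4D): reg=0xE4
After byte 2 (0xA8): reg=0xE3
After byte 3 (0xC4): reg=0xF5
After byte 4 (0x99): reg=0x03
After byte 5 (0xE9): reg=0x98
After byte 6 (0x78): reg=0xAE

Answer: 0xAE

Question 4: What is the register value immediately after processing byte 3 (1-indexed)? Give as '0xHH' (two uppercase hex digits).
After byte 1 (0x4D): reg=0xE4
After byte 2 (0xA8): reg=0xE3
After byte 3 (0xC4): reg=0xF5

Answer: 0xF5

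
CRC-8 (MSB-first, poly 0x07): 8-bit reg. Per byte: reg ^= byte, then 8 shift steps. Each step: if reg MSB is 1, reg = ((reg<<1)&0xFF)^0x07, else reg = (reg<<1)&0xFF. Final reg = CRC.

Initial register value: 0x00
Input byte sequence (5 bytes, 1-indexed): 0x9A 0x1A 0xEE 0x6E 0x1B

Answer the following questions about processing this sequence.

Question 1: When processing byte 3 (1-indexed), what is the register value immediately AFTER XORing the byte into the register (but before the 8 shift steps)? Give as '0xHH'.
Answer: 0xCB

Derivation:
Register before byte 3: 0x25
Byte 3: 0xEE
0x25 XOR 0xEE = 0xCB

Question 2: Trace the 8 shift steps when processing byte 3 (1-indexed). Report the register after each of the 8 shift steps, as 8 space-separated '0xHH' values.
Answer: 0x91 0x25 0x4A 0x94 0x2F 0x5E 0xBC 0x7F

Derivation:
After byte 1 (0x9A): reg=0xCF
After byte 2 (0x1A): reg=0x25
Register before byte 3: 0x25
After XOR with byte 0xEE: 0xCB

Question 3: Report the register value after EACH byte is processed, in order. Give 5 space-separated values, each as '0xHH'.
0xCF 0x25 0x7F 0x77 0x03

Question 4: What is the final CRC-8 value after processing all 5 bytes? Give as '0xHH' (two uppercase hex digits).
Answer: 0x03

Derivation:
After byte 1 (0x9A): reg=0xCF
After byte 2 (0x1A): reg=0x25
After byte 3 (0xEE): reg=0x7F
After byte 4 (0x6E): reg=0x77
After byte 5 (0x1B): reg=0x03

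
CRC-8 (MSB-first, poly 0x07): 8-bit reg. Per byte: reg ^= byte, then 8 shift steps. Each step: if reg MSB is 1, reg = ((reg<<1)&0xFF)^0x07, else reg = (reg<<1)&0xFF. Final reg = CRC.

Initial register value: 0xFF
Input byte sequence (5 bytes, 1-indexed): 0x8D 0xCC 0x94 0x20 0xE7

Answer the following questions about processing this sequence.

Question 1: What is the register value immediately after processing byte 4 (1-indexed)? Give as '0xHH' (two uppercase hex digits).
After byte 1 (0x8D): reg=0x59
After byte 2 (0xCC): reg=0xE2
After byte 3 (0x94): reg=0x45
After byte 4 (0x20): reg=0x3C

Answer: 0x3C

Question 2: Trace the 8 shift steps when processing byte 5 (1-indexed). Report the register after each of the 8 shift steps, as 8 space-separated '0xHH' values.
Answer: 0xB1 0x65 0xCA 0x93 0x21 0x42 0x84 0x0F

Derivation:
After byte 1 (0x8D): reg=0x59
After byte 2 (0xCC): reg=0xE2
After byte 3 (0x94): reg=0x45
After byte 4 (0x20): reg=0x3C
Register before byte 5: 0x3C
After XOR with byte 0xE7: 0xDB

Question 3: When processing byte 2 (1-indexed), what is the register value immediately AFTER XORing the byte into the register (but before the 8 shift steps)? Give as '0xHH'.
Answer: 0x95

Derivation:
Register before byte 2: 0x59
Byte 2: 0xCC
0x59 XOR 0xCC = 0x95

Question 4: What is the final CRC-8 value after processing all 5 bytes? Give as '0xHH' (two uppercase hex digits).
Answer: 0x0F

Derivation:
After byte 1 (0x8D): reg=0x59
After byte 2 (0xCC): reg=0xE2
After byte 3 (0x94): reg=0x45
After byte 4 (0x20): reg=0x3C
After byte 5 (0xE7): reg=0x0F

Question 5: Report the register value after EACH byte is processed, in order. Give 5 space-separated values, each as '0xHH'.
0x59 0xE2 0x45 0x3C 0x0F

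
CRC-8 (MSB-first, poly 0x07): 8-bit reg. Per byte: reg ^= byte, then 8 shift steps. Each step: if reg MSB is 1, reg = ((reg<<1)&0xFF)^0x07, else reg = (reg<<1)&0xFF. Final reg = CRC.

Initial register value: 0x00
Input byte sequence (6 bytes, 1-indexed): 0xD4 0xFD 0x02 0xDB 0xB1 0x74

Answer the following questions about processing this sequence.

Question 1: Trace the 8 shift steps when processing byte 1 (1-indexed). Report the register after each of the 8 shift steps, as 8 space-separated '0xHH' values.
Register before byte 1: 0x00
After XOR with byte 0xD4: 0xD4

Answer: 0xAF 0x59 0xB2 0x63 0xC6 0x8B 0x11 0x22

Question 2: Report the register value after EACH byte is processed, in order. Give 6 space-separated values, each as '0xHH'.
0x22 0x13 0x77 0x4D 0xFA 0xA3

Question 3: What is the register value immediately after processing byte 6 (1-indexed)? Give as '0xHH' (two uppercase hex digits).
After byte 1 (0xD4): reg=0x22
After byte 2 (0xFD): reg=0x13
After byte 3 (0x02): reg=0x77
After byte 4 (0xDB): reg=0x4D
After byte 5 (0xB1): reg=0xFA
After byte 6 (0x74): reg=0xA3

Answer: 0xA3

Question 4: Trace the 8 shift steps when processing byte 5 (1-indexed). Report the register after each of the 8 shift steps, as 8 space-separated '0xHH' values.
Answer: 0xFF 0xF9 0xF5 0xED 0xDD 0xBD 0x7D 0xFA

Derivation:
After byte 1 (0xD4): reg=0x22
After byte 2 (0xFD): reg=0x13
After byte 3 (0x02): reg=0x77
After byte 4 (0xDB): reg=0x4D
Register before byte 5: 0x4D
After XOR with byte 0xB1: 0xFC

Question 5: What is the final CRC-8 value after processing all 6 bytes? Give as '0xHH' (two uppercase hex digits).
Answer: 0xA3

Derivation:
After byte 1 (0xD4): reg=0x22
After byte 2 (0xFD): reg=0x13
After byte 3 (0x02): reg=0x77
After byte 4 (0xDB): reg=0x4D
After byte 5 (0xB1): reg=0xFA
After byte 6 (0x74): reg=0xA3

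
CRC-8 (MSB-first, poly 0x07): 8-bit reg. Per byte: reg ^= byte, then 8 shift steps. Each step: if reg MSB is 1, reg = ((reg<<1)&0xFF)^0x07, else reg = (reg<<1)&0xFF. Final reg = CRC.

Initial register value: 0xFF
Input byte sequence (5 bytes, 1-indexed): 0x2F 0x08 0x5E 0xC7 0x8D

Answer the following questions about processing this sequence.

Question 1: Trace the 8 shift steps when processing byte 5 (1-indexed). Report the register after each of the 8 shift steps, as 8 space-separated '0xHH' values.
Answer: 0x27 0x4E 0x9C 0x3F 0x7E 0xFC 0xFF 0xF9

Derivation:
After byte 1 (0x2F): reg=0x3E
After byte 2 (0x08): reg=0x82
After byte 3 (0x5E): reg=0x1A
After byte 4 (0xC7): reg=0x1D
Register before byte 5: 0x1D
After XOR with byte 0x8D: 0x90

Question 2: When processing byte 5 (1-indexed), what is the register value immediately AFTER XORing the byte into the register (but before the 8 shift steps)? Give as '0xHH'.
Register before byte 5: 0x1D
Byte 5: 0x8D
0x1D XOR 0x8D = 0x90

Answer: 0x90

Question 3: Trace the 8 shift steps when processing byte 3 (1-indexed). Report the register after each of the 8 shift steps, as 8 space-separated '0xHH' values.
Answer: 0xBF 0x79 0xF2 0xE3 0xC1 0x85 0x0D 0x1A

Derivation:
After byte 1 (0x2F): reg=0x3E
After byte 2 (0x08): reg=0x82
Register before byte 3: 0x82
After XOR with byte 0x5E: 0xDC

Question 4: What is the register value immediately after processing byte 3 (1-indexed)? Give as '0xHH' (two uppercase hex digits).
After byte 1 (0x2F): reg=0x3E
After byte 2 (0x08): reg=0x82
After byte 3 (0x5E): reg=0x1A

Answer: 0x1A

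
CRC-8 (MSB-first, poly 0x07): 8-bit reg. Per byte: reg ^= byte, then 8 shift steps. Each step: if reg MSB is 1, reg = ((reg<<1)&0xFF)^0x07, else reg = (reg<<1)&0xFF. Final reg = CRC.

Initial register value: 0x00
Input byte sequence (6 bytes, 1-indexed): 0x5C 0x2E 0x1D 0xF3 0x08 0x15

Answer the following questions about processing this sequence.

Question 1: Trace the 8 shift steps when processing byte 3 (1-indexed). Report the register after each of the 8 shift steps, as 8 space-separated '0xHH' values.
Answer: 0x4E 0x9C 0x3F 0x7E 0xFC 0xFF 0xF9 0xF5

Derivation:
After byte 1 (0x5C): reg=0x93
After byte 2 (0x2E): reg=0x3A
Register before byte 3: 0x3A
After XOR with byte 0x1D: 0x27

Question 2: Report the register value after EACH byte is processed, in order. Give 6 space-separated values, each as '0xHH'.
0x93 0x3A 0xF5 0x12 0x46 0xBE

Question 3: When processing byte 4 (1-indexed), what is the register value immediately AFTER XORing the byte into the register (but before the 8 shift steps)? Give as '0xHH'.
Register before byte 4: 0xF5
Byte 4: 0xF3
0xF5 XOR 0xF3 = 0x06

Answer: 0x06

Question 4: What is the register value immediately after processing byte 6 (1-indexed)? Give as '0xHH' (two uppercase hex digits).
After byte 1 (0x5C): reg=0x93
After byte 2 (0x2E): reg=0x3A
After byte 3 (0x1D): reg=0xF5
After byte 4 (0xF3): reg=0x12
After byte 5 (0x08): reg=0x46
After byte 6 (0x15): reg=0xBE

Answer: 0xBE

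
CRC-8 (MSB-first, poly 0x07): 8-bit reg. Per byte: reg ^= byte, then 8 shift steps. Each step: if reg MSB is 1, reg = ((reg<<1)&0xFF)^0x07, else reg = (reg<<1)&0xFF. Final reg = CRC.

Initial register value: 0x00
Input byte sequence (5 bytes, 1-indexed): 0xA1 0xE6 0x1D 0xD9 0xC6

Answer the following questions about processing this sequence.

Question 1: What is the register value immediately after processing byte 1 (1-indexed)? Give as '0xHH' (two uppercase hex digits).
After byte 1 (0xA1): reg=0x6E

Answer: 0x6E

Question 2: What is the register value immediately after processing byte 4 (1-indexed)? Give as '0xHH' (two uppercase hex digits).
After byte 1 (0xA1): reg=0x6E
After byte 2 (0xE6): reg=0xB1
After byte 3 (0x1D): reg=0x4D
After byte 4 (0xD9): reg=0xE5

Answer: 0xE5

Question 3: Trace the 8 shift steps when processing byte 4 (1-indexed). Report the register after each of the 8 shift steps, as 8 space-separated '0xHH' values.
Answer: 0x2F 0x5E 0xBC 0x7F 0xFE 0xFB 0xF1 0xE5

Derivation:
After byte 1 (0xA1): reg=0x6E
After byte 2 (0xE6): reg=0xB1
After byte 3 (0x1D): reg=0x4D
Register before byte 4: 0x4D
After XOR with byte 0xD9: 0x94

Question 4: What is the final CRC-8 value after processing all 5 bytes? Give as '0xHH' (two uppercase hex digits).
Answer: 0xE9

Derivation:
After byte 1 (0xA1): reg=0x6E
After byte 2 (0xE6): reg=0xB1
After byte 3 (0x1D): reg=0x4D
After byte 4 (0xD9): reg=0xE5
After byte 5 (0xC6): reg=0xE9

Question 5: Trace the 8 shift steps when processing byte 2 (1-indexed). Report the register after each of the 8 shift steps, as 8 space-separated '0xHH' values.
After byte 1 (0xA1): reg=0x6E
Register before byte 2: 0x6E
After XOR with byte 0xE6: 0x88

Answer: 0x17 0x2E 0x5C 0xB8 0x77 0xEE 0xDB 0xB1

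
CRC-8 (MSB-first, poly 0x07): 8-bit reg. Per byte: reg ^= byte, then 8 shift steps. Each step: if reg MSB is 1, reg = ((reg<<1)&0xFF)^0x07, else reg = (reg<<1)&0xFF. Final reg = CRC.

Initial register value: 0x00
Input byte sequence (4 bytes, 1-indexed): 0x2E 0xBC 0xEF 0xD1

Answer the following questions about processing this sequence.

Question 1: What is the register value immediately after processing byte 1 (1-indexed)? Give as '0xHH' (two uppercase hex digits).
After byte 1 (0x2E): reg=0xCA

Answer: 0xCA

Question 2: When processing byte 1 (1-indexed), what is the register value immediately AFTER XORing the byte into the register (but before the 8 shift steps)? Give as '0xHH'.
Register before byte 1: 0x00
Byte 1: 0x2E
0x00 XOR 0x2E = 0x2E

Answer: 0x2E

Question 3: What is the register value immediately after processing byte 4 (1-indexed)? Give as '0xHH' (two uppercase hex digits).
Answer: 0xA3

Derivation:
After byte 1 (0x2E): reg=0xCA
After byte 2 (0xBC): reg=0x45
After byte 3 (0xEF): reg=0x5F
After byte 4 (0xD1): reg=0xA3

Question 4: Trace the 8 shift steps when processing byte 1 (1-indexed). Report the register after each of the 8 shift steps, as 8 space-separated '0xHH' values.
Register before byte 1: 0x00
After XOR with byte 0x2E: 0x2E

Answer: 0x5C 0xB8 0x77 0xEE 0xDB 0xB1 0x65 0xCA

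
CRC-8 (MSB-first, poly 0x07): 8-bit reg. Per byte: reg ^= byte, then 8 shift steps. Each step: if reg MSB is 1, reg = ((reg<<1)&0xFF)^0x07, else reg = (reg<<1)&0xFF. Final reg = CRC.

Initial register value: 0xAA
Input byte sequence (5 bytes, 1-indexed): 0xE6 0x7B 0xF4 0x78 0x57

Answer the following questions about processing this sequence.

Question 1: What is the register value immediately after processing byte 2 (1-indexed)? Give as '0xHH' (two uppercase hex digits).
After byte 1 (0xE6): reg=0xE3
After byte 2 (0x7B): reg=0xC1

Answer: 0xC1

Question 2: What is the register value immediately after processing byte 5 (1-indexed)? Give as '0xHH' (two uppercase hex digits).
After byte 1 (0xE6): reg=0xE3
After byte 2 (0x7B): reg=0xC1
After byte 3 (0xF4): reg=0x8B
After byte 4 (0x78): reg=0xD7
After byte 5 (0x57): reg=0x89

Answer: 0x89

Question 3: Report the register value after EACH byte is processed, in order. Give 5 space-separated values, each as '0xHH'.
0xE3 0xC1 0x8B 0xD7 0x89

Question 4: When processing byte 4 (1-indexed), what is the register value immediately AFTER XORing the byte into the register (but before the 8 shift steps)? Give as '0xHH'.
Register before byte 4: 0x8B
Byte 4: 0x78
0x8B XOR 0x78 = 0xF3

Answer: 0xF3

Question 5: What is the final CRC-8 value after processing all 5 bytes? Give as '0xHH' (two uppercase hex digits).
After byte 1 (0xE6): reg=0xE3
After byte 2 (0x7B): reg=0xC1
After byte 3 (0xF4): reg=0x8B
After byte 4 (0x78): reg=0xD7
After byte 5 (0x57): reg=0x89

Answer: 0x89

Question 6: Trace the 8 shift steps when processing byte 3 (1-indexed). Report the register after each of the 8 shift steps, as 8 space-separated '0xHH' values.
Answer: 0x6A 0xD4 0xAF 0x59 0xB2 0x63 0xC6 0x8B

Derivation:
After byte 1 (0xE6): reg=0xE3
After byte 2 (0x7B): reg=0xC1
Register before byte 3: 0xC1
After XOR with byte 0xF4: 0x35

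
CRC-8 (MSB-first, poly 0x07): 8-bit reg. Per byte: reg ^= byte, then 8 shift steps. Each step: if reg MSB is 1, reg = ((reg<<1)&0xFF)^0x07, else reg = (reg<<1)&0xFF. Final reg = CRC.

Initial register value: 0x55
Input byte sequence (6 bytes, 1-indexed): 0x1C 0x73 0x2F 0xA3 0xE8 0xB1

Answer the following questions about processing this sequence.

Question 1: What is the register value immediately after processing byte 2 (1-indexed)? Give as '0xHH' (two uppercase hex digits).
Answer: 0xB8

Derivation:
After byte 1 (0x1C): reg=0xF8
After byte 2 (0x73): reg=0xB8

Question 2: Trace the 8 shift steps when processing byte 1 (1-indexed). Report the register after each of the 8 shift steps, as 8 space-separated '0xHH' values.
Answer: 0x92 0x23 0x46 0x8C 0x1F 0x3E 0x7C 0xF8

Derivation:
Register before byte 1: 0x55
After XOR with byte 0x1C: 0x49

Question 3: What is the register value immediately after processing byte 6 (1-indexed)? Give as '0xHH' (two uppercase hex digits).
Answer: 0x34

Derivation:
After byte 1 (0x1C): reg=0xF8
After byte 2 (0x73): reg=0xB8
After byte 3 (0x2F): reg=0xEC
After byte 4 (0xA3): reg=0xEA
After byte 5 (0xE8): reg=0x0E
After byte 6 (0xB1): reg=0x34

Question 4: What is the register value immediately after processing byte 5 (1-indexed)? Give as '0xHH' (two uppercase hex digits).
Answer: 0x0E

Derivation:
After byte 1 (0x1C): reg=0xF8
After byte 2 (0x73): reg=0xB8
After byte 3 (0x2F): reg=0xEC
After byte 4 (0xA3): reg=0xEA
After byte 5 (0xE8): reg=0x0E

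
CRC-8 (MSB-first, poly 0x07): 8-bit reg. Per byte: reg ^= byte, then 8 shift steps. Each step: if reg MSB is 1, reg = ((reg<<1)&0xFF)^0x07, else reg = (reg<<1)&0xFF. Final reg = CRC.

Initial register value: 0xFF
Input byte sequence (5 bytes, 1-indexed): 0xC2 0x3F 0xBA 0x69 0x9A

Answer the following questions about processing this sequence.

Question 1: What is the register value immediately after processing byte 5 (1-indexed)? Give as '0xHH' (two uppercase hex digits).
After byte 1 (0xC2): reg=0xB3
After byte 2 (0x3F): reg=0xAD
After byte 3 (0xBA): reg=0x65
After byte 4 (0x69): reg=0x24
After byte 5 (0x9A): reg=0x33

Answer: 0x33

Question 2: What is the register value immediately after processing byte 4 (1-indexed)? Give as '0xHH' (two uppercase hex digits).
Answer: 0x24

Derivation:
After byte 1 (0xC2): reg=0xB3
After byte 2 (0x3F): reg=0xAD
After byte 3 (0xBA): reg=0x65
After byte 4 (0x69): reg=0x24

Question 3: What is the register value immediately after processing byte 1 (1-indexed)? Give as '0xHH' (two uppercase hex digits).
After byte 1 (0xC2): reg=0xB3

Answer: 0xB3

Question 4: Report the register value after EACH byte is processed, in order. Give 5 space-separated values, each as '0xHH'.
0xB3 0xAD 0x65 0x24 0x33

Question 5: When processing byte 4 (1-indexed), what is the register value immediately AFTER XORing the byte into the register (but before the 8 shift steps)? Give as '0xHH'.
Register before byte 4: 0x65
Byte 4: 0x69
0x65 XOR 0x69 = 0x0C

Answer: 0x0C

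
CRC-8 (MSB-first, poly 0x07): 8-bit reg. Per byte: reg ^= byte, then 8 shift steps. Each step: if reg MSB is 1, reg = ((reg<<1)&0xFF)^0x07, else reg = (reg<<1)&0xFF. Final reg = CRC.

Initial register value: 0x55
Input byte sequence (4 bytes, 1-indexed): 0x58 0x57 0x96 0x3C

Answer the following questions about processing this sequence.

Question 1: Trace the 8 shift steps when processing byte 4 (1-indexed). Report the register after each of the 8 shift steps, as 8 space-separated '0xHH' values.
Answer: 0x42 0x84 0x0F 0x1E 0x3C 0x78 0xF0 0xE7

Derivation:
After byte 1 (0x58): reg=0x23
After byte 2 (0x57): reg=0x4B
After byte 3 (0x96): reg=0x1D
Register before byte 4: 0x1D
After XOR with byte 0x3C: 0x21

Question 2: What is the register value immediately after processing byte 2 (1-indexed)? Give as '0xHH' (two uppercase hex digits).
After byte 1 (0x58): reg=0x23
After byte 2 (0x57): reg=0x4B

Answer: 0x4B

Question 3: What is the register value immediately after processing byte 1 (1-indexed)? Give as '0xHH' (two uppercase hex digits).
After byte 1 (0x58): reg=0x23

Answer: 0x23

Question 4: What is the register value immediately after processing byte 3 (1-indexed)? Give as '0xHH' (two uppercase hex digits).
After byte 1 (0x58): reg=0x23
After byte 2 (0x57): reg=0x4B
After byte 3 (0x96): reg=0x1D

Answer: 0x1D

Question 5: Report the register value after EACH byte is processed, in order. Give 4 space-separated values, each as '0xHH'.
0x23 0x4B 0x1D 0xE7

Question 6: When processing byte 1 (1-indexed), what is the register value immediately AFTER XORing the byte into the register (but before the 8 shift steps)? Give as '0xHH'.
Register before byte 1: 0x55
Byte 1: 0x58
0x55 XOR 0x58 = 0x0D

Answer: 0x0D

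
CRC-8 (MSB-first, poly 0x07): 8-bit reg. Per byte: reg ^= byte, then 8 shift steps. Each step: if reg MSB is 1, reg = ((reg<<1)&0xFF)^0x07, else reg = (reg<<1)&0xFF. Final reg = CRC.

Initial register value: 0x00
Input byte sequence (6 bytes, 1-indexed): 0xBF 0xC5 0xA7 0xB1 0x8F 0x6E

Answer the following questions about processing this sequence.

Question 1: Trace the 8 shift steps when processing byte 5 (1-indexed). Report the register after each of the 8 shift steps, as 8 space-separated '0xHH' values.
Answer: 0xCD 0x9D 0x3D 0x7A 0xF4 0xEF 0xD9 0xB5

Derivation:
After byte 1 (0xBF): reg=0x34
After byte 2 (0xC5): reg=0xD9
After byte 3 (0xA7): reg=0x7D
After byte 4 (0xB1): reg=0x6A
Register before byte 5: 0x6A
After XOR with byte 0x8F: 0xE5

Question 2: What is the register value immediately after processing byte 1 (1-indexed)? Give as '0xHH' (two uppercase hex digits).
After byte 1 (0xBF): reg=0x34

Answer: 0x34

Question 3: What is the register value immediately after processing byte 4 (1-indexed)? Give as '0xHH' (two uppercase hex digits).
After byte 1 (0xBF): reg=0x34
After byte 2 (0xC5): reg=0xD9
After byte 3 (0xA7): reg=0x7D
After byte 4 (0xB1): reg=0x6A

Answer: 0x6A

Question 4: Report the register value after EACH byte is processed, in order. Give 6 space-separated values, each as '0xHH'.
0x34 0xD9 0x7D 0x6A 0xB5 0x0F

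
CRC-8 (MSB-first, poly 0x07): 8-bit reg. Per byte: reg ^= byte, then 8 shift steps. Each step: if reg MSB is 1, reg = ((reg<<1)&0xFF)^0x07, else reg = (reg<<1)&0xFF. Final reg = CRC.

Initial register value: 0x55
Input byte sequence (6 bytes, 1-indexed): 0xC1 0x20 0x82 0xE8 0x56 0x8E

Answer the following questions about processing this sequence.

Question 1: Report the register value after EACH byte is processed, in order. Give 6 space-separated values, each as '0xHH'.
0xE5 0x55 0x2B 0x47 0x77 0xE1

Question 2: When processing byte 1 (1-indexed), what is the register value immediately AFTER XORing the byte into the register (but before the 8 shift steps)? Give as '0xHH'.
Register before byte 1: 0x55
Byte 1: 0xC1
0x55 XOR 0xC1 = 0x94

Answer: 0x94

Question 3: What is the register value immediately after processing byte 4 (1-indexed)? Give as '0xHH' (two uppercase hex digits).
After byte 1 (0xC1): reg=0xE5
After byte 2 (0x20): reg=0x55
After byte 3 (0x82): reg=0x2B
After byte 4 (0xE8): reg=0x47

Answer: 0x47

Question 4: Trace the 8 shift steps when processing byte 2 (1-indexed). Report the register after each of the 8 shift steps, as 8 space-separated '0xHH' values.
After byte 1 (0xC1): reg=0xE5
Register before byte 2: 0xE5
After XOR with byte 0x20: 0xC5

Answer: 0x8D 0x1D 0x3A 0x74 0xE8 0xD7 0xA9 0x55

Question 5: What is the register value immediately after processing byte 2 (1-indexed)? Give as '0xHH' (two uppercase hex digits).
After byte 1 (0xC1): reg=0xE5
After byte 2 (0x20): reg=0x55

Answer: 0x55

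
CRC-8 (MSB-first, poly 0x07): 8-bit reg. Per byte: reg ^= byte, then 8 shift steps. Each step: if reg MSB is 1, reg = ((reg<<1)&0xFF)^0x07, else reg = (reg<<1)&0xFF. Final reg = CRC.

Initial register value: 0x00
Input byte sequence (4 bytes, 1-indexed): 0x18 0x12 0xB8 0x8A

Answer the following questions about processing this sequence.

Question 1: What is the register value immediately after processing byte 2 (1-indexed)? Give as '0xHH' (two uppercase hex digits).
Answer: 0x81

Derivation:
After byte 1 (0x18): reg=0x48
After byte 2 (0x12): reg=0x81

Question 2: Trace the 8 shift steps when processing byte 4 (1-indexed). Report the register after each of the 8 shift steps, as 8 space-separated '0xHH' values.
Answer: 0x4A 0x94 0x2F 0x5E 0xBC 0x7F 0xFE 0xFB

Derivation:
After byte 1 (0x18): reg=0x48
After byte 2 (0x12): reg=0x81
After byte 3 (0xB8): reg=0xAF
Register before byte 4: 0xAF
After XOR with byte 0x8A: 0x25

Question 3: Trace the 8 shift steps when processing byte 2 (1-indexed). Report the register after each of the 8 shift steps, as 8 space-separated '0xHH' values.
After byte 1 (0x18): reg=0x48
Register before byte 2: 0x48
After XOR with byte 0x12: 0x5A

Answer: 0xB4 0x6F 0xDE 0xBB 0x71 0xE2 0xC3 0x81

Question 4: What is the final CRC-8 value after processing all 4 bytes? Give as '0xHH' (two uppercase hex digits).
After byte 1 (0x18): reg=0x48
After byte 2 (0x12): reg=0x81
After byte 3 (0xB8): reg=0xAF
After byte 4 (0x8A): reg=0xFB

Answer: 0xFB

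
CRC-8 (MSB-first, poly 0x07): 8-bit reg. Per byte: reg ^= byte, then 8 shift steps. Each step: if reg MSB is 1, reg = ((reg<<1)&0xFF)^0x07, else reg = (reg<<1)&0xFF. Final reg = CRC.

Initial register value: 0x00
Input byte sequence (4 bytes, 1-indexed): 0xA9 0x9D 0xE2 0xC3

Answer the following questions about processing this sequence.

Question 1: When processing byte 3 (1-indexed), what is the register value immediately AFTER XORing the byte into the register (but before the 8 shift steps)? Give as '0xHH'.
Register before byte 3: 0x7F
Byte 3: 0xE2
0x7F XOR 0xE2 = 0x9D

Answer: 0x9D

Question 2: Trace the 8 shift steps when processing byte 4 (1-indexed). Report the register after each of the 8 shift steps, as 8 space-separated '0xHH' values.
Answer: 0x32 0x64 0xC8 0x97 0x29 0x52 0xA4 0x4F

Derivation:
After byte 1 (0xA9): reg=0x56
After byte 2 (0x9D): reg=0x7F
After byte 3 (0xE2): reg=0xDA
Register before byte 4: 0xDA
After XOR with byte 0xC3: 0x19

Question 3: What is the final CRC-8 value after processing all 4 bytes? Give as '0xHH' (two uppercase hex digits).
After byte 1 (0xA9): reg=0x56
After byte 2 (0x9D): reg=0x7F
After byte 3 (0xE2): reg=0xDA
After byte 4 (0xC3): reg=0x4F

Answer: 0x4F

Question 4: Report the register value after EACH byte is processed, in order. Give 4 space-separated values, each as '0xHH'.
0x56 0x7F 0xDA 0x4F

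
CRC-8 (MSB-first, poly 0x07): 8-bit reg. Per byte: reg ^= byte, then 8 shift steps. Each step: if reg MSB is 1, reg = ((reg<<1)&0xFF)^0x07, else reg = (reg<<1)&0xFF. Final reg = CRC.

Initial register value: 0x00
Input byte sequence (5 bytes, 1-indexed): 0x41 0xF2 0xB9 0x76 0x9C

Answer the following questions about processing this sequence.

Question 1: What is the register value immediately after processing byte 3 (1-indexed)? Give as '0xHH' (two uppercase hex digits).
After byte 1 (0x41): reg=0xC0
After byte 2 (0xF2): reg=0x9E
After byte 3 (0xB9): reg=0xF5

Answer: 0xF5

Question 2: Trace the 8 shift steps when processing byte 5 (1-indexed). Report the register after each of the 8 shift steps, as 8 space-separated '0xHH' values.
After byte 1 (0x41): reg=0xC0
After byte 2 (0xF2): reg=0x9E
After byte 3 (0xB9): reg=0xF5
After byte 4 (0x76): reg=0x80
Register before byte 5: 0x80
After XOR with byte 0x9C: 0x1C

Answer: 0x38 0x70 0xE0 0xC7 0x89 0x15 0x2A 0x54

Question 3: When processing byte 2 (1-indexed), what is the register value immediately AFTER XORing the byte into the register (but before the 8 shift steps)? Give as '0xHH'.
Answer: 0x32

Derivation:
Register before byte 2: 0xC0
Byte 2: 0xF2
0xC0 XOR 0xF2 = 0x32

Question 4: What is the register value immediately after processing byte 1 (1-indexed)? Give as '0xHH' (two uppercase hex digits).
After byte 1 (0x41): reg=0xC0

Answer: 0xC0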